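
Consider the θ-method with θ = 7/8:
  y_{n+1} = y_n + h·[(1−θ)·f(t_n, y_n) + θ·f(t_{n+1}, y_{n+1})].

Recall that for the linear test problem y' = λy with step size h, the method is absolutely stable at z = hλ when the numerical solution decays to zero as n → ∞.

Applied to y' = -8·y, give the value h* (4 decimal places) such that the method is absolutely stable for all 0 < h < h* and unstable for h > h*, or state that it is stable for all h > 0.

Set f=λy, z=hλ:
  y_{n+1} = y_n + z·[1/8·y_n + 7/8·y_{n+1}] ⇒ (1 − 7/8z)y_{n+1} = (1 + 1/8z)y_n
  so R(z) = (1 + 1/8z)/(1 − 7/8z).

Boundary: |R(x)|=1, x<0.
x=-1.29: |R|=0.3940
x=-2: |R|=0.2727
x=-10: |R|=0.0256
x=-100: |R|=0.1299
θ=7/8≥1/2 ⇒ |1+1/8x|<|1−7/8x| ∀x<0 ⇒ interval (−∞,0).

unbounded; (−∞, 0). Any h>0 works for λ=-8.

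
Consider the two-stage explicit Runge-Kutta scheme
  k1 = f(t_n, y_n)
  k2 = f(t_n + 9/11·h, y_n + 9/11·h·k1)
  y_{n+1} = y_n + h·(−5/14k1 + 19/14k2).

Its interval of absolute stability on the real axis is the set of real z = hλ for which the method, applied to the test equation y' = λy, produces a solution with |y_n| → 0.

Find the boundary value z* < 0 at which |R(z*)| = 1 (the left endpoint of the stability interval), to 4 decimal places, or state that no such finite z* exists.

left endpoint -0.9006.

Set f=λy, z=hλ:
  k1=λy_n ⇒ h·k1=z·y_n;  k2=λ(1+9/11z)y_n ⇒ h·k2=z(1+9/11z)y_n
  y_{n+1}/y_n = 1 − 5/14z + 19/14z(1+9/11z) = 1 + z + 171/154z²
  so R(z) = 1 + z + 171/154z².

Find x<0 with |R(x)|<1.
x=-1.29: |R|=1.5578
R=1: x+171/154x²=0 ⇒ x=−154/171=-0.9006; min R=1−1/(4·171/154)=0.7749>−1
Confirm numerically:
  x=-0.822: |R|=0.92827 <1
  x=-0.764: |R|=0.88413 <1
  x=-0.653: |R|=0.82048 <1
  x=-1.151: |R|=1.32005 >1
  x=-1.045: |R|=1.16757 >1
  x=-0.938: |R|=1.03897 >1
So |R|<1 on (-0.9006, 0).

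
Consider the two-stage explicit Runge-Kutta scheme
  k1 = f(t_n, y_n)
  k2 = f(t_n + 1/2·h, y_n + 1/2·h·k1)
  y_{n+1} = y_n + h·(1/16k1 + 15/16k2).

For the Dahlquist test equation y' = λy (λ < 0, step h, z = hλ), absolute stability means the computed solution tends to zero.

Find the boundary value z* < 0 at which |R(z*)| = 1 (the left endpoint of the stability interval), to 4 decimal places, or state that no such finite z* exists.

Set f=λy, z=hλ:
  k1=λy_n ⇒ h·k1=z·y_n;  k2=λ(1+1/2z)y_n ⇒ h·k2=z(1+1/2z)y_n
  y_{n+1}/y_n = 1 + 1/16z + 15/16z(1+1/2z) = 1 + z + 15/32z²
  ⇒ R(z) = 1 + z + 15/32z².

Solve |R(x)|<1 on ℝ⁻.
x=-1.39: |R|=0.5157
R=1: x+15/32x²=0 ⇒ x=−32/15=-2.1333; min R=1−1/(4·15/32)=0.4667>−1
Confirm numerically:
  x=-1.965: |R|=0.84495 <1
  x=-1.812: |R|=0.72707 <1
  x=-1.777: |R|=0.70319 <1
  x=-1.035: |R|=0.46714 <1
  x=-2.723: |R|=1.75265 >1
  x=-2.516: |R|=1.45131 >1
  x=-2.305: |R|=1.18548 >1
Stable set (-2.1333, 0).

left endpoint -2.1333.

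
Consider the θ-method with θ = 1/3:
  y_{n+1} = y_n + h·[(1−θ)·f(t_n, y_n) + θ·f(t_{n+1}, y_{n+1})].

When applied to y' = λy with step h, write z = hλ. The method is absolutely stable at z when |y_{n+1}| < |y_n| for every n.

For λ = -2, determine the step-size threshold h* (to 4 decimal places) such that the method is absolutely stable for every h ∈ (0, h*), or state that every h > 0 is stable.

With y'=λy (z=hλ):
  y_{n+1} = y_n + z·[2/3·y_n + 1/3·y_{n+1}] ⇒ (1 − 1/3z)y_{n+1} = (1 + 2/3z)y_n
  Hence R(z) = (1 + 2/3z)/(1 − 1/3z).

Solve |R(x)|<1 on ℝ⁻.
x=-0.92: |R|=0.2959
R=−1: 1+2/3x = −1+1/3x ⇒ -1/3x=2 ⇒ x=2/(-1/3)=-6.0000
Confirm numerically:
  x=-3.413: |R|=0.59660 <1
  x=-2.991: |R|=0.49775 <1
  x=-2.899: |R|=0.47432 <1
  x=-2.806: |R|=0.44988 <1
  x=-6.496: |R|=1.05223 >1
  x=-6.312: |R|=1.03351 >1
  x=-6.034: |R|=1.00376 >1
So |R|<1 on (-6.0000, 0).

(-6.0000,0); λ=-2 ⇒ h* = (6)/2 = 3.0000.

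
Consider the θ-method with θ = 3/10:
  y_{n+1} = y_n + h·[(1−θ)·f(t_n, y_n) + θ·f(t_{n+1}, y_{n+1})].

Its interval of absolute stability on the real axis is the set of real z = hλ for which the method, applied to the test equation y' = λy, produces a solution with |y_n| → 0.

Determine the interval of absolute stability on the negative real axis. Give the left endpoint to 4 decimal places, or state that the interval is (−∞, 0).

z∈(-5.0000,0).

On y'=λy, z=hλ:
  y_{n+1} = y_n + z·[7/10·y_n + 3/10·y_{n+1}] ⇒ (1 − 3/10z)y_{n+1} = (1 + 7/10z)y_n
  Hence R(z) = (1 + 7/10z)/(1 − 3/10z).

Solve |R(x)|<1 on ℝ⁻.
x=-1.56: |R|=0.0627
R=−1: 1+7/10x = −1+3/10x ⇒ -2/5x=2 ⇒ x=2/(-2/5)=-5.0000
Confirm numerically:
  x=-4.699: |R|=0.95004 <1
  x=-4.552: |R|=0.92425 <1
  x=-4.454: |R|=0.90651 <1
  x=-4.033: |R|=0.82497 <1
  x=-5.447: |R|=1.06788 >1
  x=-5.218: |R|=1.03399 >1
  x=-5.155: |R|=1.02435 >1
Interval (-5.0000, 0).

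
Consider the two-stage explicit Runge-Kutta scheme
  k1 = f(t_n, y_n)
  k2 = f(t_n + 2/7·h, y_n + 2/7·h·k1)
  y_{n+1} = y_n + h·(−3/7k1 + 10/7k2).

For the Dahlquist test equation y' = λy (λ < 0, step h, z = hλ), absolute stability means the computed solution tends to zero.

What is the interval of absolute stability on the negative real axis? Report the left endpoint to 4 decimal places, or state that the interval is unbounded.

(-2.4500, 0).

Test eqn y'=λy, z=hλ:
  k1=λy_n ⇒ h·k1=z·y_n;  k2=λ(1+2/7z)y_n ⇒ h·k2=z(1+2/7z)y_n
  y_{n+1}/y_n = 1 − 3/7z + 10/7z(1+2/7z) = 1 + z + 20/49z²
  Hence R(z) = 1 + z + 20/49z².

Solve |R(x)|<1 on ℝ⁻.
x=-0.88: |R|=0.4361
R=1: x+20/49x²=0 ⇒ x=−49/20=-2.4500; min R=1−1/(4·20/49)=0.3875>−1
Confirm numerically:
  x=-2.137: |R|=0.72699 <1
  x=-1.038: |R|=0.40177 <1
  x=-1.031: |R|=0.40286 <1
  x=-2.826: |R|=1.43370 >1
  x=-2.819: |R|=1.42458 >1
  x=-2.608: |R|=1.16819 >1
Stable set (-2.4500, 0).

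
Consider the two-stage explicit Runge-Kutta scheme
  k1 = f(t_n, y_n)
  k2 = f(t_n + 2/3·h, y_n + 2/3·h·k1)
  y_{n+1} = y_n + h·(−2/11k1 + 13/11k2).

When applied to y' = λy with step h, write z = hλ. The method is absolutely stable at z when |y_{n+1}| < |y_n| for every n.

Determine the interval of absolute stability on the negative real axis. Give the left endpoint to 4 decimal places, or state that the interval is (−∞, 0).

With y'=λy (z=hλ):
  k1=λy_n ⇒ h·k1=z·y_n;  k2=λ(1+2/3z)y_n ⇒ h·k2=z(1+2/3z)y_n
  y_{n+1}/y_n = 1 − 2/11z + 13/11z(1+2/3z) = 1 + z + 26/33z²
  R(z) = 1 + z + 26/33z².

Solve |R(x)|<1 on ℝ⁻.
x=-0.97: |R|=0.7713
R=1: x+26/33x²=0 ⇒ x=−33/26=-1.2692; min R=1−1/(4·26/33)=0.6827>−1
Confirm numerically:
  x=-1.226: |R|=0.95824 <1
  x=-0.894: |R|=0.73570 <1
  x=-0.669: |R|=0.68362 <1
  x=-0.543: |R|=0.68931 <1
  x=-1.862: |R|=1.86961 >1
  x=-1.735: |R|=1.63669 >1
  x=-1.558: |R|=1.35447 >1
Stable set (-1.2692, 0).

(-1.2692, 0).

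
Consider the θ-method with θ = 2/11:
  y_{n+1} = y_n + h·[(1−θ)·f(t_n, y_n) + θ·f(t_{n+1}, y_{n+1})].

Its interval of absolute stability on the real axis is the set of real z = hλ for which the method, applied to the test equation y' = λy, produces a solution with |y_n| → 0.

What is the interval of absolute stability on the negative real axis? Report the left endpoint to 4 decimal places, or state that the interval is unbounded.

Set f=λy, z=hλ:
  y_{n+1} = y_n + z·[9/11·y_n + 2/11·y_{n+1}] ⇒ (1 − 2/11z)y_{n+1} = (1 + 9/11z)y_n
  ⇒ R(z) = (1 + 9/11z)/(1 − 2/11z).

Solve |R(x)|<1 on ℝ⁻.
x=-1.54: |R|=0.2031
R=−1: 1+9/11x = −1+2/11x ⇒ -7/11x=2 ⇒ x=2/(-7/11)=-3.1429
Confirm numerically:
  x=-2.884: |R|=0.89194 <1
  x=-2.333: |R|=0.63813 <1
  x=-2.293: |R|=0.61831 <1
  x=-1.735: |R|=0.31894 <1
  x=-3.586: |R|=1.17070 >1
  x=-3.488: |R|=1.13440 >1
  x=-3.351: |R|=1.08231 >1
Interval (-3.1429, 0).

z∈(-3.1429,0).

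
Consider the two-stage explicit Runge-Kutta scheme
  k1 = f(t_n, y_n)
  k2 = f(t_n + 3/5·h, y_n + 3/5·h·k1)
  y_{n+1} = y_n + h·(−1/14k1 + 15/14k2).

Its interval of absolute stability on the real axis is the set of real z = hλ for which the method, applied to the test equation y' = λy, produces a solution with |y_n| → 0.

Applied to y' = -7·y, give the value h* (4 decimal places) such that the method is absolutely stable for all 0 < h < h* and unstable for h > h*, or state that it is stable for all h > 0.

On y'=λy, z=hλ:
  k1=λy_n ⇒ h·k1=z·y_n;  k2=λ(1+3/5z)y_n ⇒ h·k2=z(1+3/5z)y_n
  y_{n+1}/y_n = 1 − 1/14z + 15/14z(1+3/5z) = 1 + z + 9/14z²
  Hence R(z) = 1 + z + 9/14z².

Need |R(x)|<1, x<0.
x=-0.89: |R|=0.6192
R=1: x+9/14x²=0 ⇒ x=−14/9=-1.5556; min R=1−1/(4·9/14)=0.6111>−1
Confirm numerically:
  x=-1.398: |R|=0.85840 <1
  x=-1.230: |R|=0.74258 <1
  x=-1.032: |R|=0.65266 <1
  x=-2.039: |R|=1.63369 >1
  x=-1.618: |R|=1.06495 >1
Interval (-1.5556, 0).

(-1.5556,0); λ=-7 ⇒ h* = (14/9)/7 = 0.2222.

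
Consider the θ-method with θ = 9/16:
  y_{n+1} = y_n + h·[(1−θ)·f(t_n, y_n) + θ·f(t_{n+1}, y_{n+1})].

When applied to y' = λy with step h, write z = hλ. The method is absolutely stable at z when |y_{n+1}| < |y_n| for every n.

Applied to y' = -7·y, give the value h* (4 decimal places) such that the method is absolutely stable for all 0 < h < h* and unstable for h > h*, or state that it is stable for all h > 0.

With y'=λy (z=hλ):
  y_{n+1} = y_n + z·[7/16·y_n + 9/16·y_{n+1}] ⇒ (1 − 9/16z)y_{n+1} = (1 + 7/16z)y_n
  Hence R(z) = (1 + 7/16z)/(1 − 9/16z).

Solve |R(x)|<1 on ℝ⁻.
x=-1.48: |R|=0.1924
x=-2: |R|=0.0588
x=-10: |R|=0.5094
x=-100: |R|=0.7467
θ=9/16≥1/2 ⇒ |1+7/16x|<|1−9/16x| ∀x<0 ⇒ unbounded interval.

(−∞, 0) — no finite endpoint. Any h>0 works for λ=-7.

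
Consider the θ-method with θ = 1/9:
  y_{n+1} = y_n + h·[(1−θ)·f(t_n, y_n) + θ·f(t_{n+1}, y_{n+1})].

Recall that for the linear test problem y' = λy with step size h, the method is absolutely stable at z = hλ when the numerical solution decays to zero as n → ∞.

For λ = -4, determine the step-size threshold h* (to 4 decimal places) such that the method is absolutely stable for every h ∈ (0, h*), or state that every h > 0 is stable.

(-2.5714,0); λ=-4 ⇒ h* = (18/7)/4 = 0.6429.

Test eqn y'=λy, z=hλ:
  y_{n+1} = y_n + z·[8/9·y_n + 1/9·y_{n+1}] ⇒ (1 − 1/9z)y_{n+1} = (1 + 8/9z)y_n
  Hence R(z) = (1 + 8/9z)/(1 − 1/9z).

Need |R(x)|<1, x<0.
x=-1.68: |R|=0.4157
R=−1: 1+8/9x = −1+1/9x ⇒ -7/9x=2 ⇒ x=2/(-7/9)=-2.5714
Confirm numerically:
  x=-2.433: |R|=0.91525 <1
  x=-1.777: |R|=0.48399 <1
  x=-1.350: |R|=0.17391 <1
  x=-1.338: |R|=0.16483 <1
  x=-3.031: |R|=1.26739 >1
  x=-2.954: |R|=1.22403 >1
  x=-2.703: |R|=1.07870 >1
Stable set (-2.5714, 0).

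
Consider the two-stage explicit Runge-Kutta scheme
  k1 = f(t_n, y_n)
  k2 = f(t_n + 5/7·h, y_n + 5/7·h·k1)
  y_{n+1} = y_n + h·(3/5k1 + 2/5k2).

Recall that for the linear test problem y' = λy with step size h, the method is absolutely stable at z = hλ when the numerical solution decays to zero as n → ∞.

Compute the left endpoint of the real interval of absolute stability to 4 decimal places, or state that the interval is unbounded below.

Set f=λy, z=hλ:
  k1=λy_n ⇒ h·k1=z·y_n;  k2=λ(1+5/7z)y_n ⇒ h·k2=z(1+5/7z)y_n
  y_{n+1}/y_n = 1 + 3/5z + 2/5z(1+5/7z) = 1 + z + 2/7z²
  ⇒ R(z) = 1 + z + 2/7z².

Solve |R(x)|<1 on ℝ⁻.
x=-0.67: |R|=0.4583
R=1: x+2/7x²=0 ⇒ x=−7/2=-3.5000; min R=1−1/(4·2/7)=0.1250>−1
Confirm numerically:
  x=-3.453: |R|=0.95363 <1
  x=-3.234: |R|=0.75422 <1
  x=-2.203: |R|=0.18363 <1
  x=-3.974: |R|=1.53819 >1
  x=-3.574: |R|=1.07556 >1
Interval (-3.5000, 0).

z* = -3.5000.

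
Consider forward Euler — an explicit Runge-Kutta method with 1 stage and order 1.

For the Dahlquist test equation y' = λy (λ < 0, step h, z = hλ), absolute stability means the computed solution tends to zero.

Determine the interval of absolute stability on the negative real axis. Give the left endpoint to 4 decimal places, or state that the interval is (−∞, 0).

(-2.0000, 0).

Set f=λy, z=hλ:
  order 1, 1-stage ⇒ R(z)=1+z
  (e.g. R(-0.84)=0.16000, |R|=0.16000)

Find x<0 with |R(x)|<1.
x=-0.84: |R|=0.1600
|R(-1.54)|=0.5400 |R(-1.45)|=0.4500 |R(-1.36)|=0.3600
Bisect:
  x_lo=-2.8133 |R|=1.8133  x_hi=-0.0614 |R|=0.9386
  mid=-1.43738 |R|=0.43738 →hi
  mid=-2.12535 |R|=1.12535 →lo
  mid=-1.78137 |R|=0.78137 →hi
  mid=-1.95336 |R|=0.95336 →hi
  mid=-2.03935 |R|=1.03935 →lo
  mid=-1.99636 |R|=0.99636 →hi
  mid=-2.01786 |R|=1.01786 →lo
  ...
  [-2.00005,-1.99988] ⇒ x*=-2.0000
Stable set (-2.0000, 0).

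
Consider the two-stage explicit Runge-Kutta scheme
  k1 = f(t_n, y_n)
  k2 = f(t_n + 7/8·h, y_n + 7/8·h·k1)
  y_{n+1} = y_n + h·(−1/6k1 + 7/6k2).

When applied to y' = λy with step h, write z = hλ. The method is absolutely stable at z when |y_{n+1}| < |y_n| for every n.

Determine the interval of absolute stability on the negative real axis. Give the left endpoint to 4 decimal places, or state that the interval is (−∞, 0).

z∈(-0.9796,0).

With y'=λy (z=hλ):
  k1=λy_n ⇒ h·k1=z·y_n;  k2=λ(1+7/8z)y_n ⇒ h·k2=z(1+7/8z)y_n
  y_{n+1}/y_n = 1 − 1/6z + 7/6z(1+7/8z) = 1 + z + 49/48z²
  ⇒ R(z) = 1 + z + 49/48z².

Find x<0 with |R(x)|<1.
x=-0.61: |R|=0.7699
R=1: x+49/48x²=0 ⇒ x=−48/49=-0.9796; min R=1−1/(4·49/48)=0.7551>−1
Confirm numerically:
  x=-0.709: |R|=0.80415 <1
  x=-0.639: |R|=0.77783 <1
  x=-0.590: |R|=0.76535 <1
  x=-0.531: |R|=0.75684 <1
  x=-1.354: |R|=1.51751 >1
  x=-1.033: |R|=1.05632 >1
Interval (-0.9796, 0).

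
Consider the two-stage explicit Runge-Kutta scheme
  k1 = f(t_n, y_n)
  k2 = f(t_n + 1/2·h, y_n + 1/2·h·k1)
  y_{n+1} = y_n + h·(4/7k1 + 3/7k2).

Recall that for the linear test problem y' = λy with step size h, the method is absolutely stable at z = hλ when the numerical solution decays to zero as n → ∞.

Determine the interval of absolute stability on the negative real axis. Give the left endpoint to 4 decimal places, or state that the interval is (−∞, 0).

Test eqn y'=λy, z=hλ:
  k1=λy_n ⇒ h·k1=z·y_n;  k2=λ(1+1/2z)y_n ⇒ h·k2=z(1+1/2z)y_n
  y_{n+1}/y_n = 1 + 4/7z + 3/7z(1+1/2z) = 1 + z + 3/14z²
  so R(z) = 1 + z + 3/14z².

Solve |R(x)|<1 on ℝ⁻.
x=-1.14: |R|=0.1385
R=1: x+3/14x²=0 ⇒ x=−14/3=-4.6667; min R=1−1/(4·3/14)=-0.1667>−1
Confirm numerically:
  x=-4.473: |R|=0.81437 <1
  x=-3.505: |R|=0.12751 <1
  x=-3.259: |R|=0.01695 <1
  x=-3.001: |R|=0.07114 <1
  x=-4.790: |R|=1.12659 >1
  x=-4.695: |R|=1.02851 >1
So |R|<1 on (-4.6667, 0).

(-4.6667, 0).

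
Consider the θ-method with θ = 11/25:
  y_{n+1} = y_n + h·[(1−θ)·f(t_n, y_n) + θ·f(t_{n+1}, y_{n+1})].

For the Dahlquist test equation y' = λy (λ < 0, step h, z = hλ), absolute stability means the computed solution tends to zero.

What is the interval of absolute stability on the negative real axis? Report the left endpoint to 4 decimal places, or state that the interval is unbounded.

With y'=λy (z=hλ):
  y_{n+1} = y_n + z·[14/25·y_n + 11/25·y_{n+1}] ⇒ (1 − 11/25z)y_{n+1} = (1 + 14/25z)y_n
  Hence R(z) = (1 + 14/25z)/(1 − 11/25z).

Need |R(x)|<1, x<0.
x=-0.76: |R|=0.4305
R=−1: 1+14/25x = −1+11/25x ⇒ -3/25x=2 ⇒ x=2/(-3/25)=-16.6667
Confirm numerically:
  x=-9.008: |R|=0.81484 <1
  x=-8.771: |R|=0.80501 <1
  x=-7.459: |R|=0.74196 <1
  x=-17.190: |R|=1.00733 >1
  x=-17.110: |R|=1.00624 >1
Stable set (-16.6667, 0).

(-16.6667, 0).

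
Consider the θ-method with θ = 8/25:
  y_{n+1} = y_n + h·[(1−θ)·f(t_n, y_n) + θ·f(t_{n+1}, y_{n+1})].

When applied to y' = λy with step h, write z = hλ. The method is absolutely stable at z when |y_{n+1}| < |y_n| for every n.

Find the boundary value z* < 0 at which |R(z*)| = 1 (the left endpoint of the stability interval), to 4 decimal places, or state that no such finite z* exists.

On y'=λy, z=hλ:
  y_{n+1} = y_n + z·[17/25·y_n + 8/25·y_{n+1}] ⇒ (1 − 8/25z)y_{n+1} = (1 + 17/25z)y_n
  so R(z) = (1 + 17/25z)/(1 − 8/25z).

Need |R(x)|<1, x<0.
x=-0.85: |R|=0.3318
R=−1: 1+17/25x = −1+8/25x ⇒ -9/25x=2 ⇒ x=2/(-9/25)=-5.5556
Confirm numerically:
  x=-4.397: |R|=0.82672 <1
  x=-2.833: |R|=0.48592 <1
  x=-2.475: |R|=0.38114 <1
  x=-6.096: |R|=1.06594 >1
  x=-5.901: |R|=1.04306 >1
Interval (-5.5556, 0).

z* = -5.5556.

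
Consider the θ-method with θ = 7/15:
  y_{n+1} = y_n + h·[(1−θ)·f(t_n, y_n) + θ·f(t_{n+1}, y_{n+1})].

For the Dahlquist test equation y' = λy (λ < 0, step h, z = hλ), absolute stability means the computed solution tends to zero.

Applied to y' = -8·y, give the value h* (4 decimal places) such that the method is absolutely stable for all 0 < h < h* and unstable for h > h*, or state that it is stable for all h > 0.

Test eqn y'=λy, z=hλ:
  y_{n+1} = y_n + z·[8/15·y_n + 7/15·y_{n+1}] ⇒ (1 − 7/15z)y_{n+1} = (1 + 8/15z)y_n
  ⇒ R(z) = (1 + 8/15z)/(1 − 7/15z).

Boundary: |R(x)|=1, x<0.
x=-1.39: |R|=0.1569
R=−1: 1+8/15x = −1+7/15x ⇒ -1/15x=2 ⇒ x=2/(-1/15)=-30.0000
Confirm numerically:
  x=-22.417: |R|=0.95589 <1
  x=-16.076: |R|=0.89082 <1
  x=-15.972: |R|=0.88937 <1
  x=-12.863: |R|=0.83685 <1
  x=-30.549: |R|=1.00240 >1
  x=-30.260: |R|=1.00115 >1
So |R|<1 on (-30.0000, 0).

(-30.0000,0); λ=-8 ⇒ h* = (30)/8 = 3.7500.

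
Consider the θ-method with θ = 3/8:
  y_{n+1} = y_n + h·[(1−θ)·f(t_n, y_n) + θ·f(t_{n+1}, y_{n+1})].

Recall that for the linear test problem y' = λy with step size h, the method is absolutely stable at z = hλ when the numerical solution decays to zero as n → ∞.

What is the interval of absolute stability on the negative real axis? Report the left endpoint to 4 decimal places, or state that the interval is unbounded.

(-8.0000, 0).

On y'=λy, z=hλ:
  y_{n+1} = y_n + z·[5/8·y_n + 3/8·y_{n+1}] ⇒ (1 − 3/8z)y_{n+1} = (1 + 5/8z)y_n
  so R(z) = (1 + 5/8z)/(1 − 3/8z).

Solve |R(x)|<1 on ℝ⁻.
x=-0.32: |R|=0.7143
R=−1: 1+5/8x = −1+3/8x ⇒ -1/4x=2 ⇒ x=2/(-1/4)=-8.0000
Confirm numerically:
  x=-6.520: |R|=0.89260 <1
  x=-6.274: |R|=0.87130 <1
  x=-4.953: |R|=0.73341 <1
  x=-8.124: |R|=1.00766 >1
  x=-8.098: |R|=1.00607 >1
Stable set (-8.0000, 0).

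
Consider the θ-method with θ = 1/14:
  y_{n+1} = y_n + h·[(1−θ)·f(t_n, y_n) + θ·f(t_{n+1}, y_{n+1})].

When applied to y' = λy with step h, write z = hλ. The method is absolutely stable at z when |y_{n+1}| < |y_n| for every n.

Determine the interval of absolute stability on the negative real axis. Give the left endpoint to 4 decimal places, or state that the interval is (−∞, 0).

z∈(-2.3333,0).

On y'=λy, z=hλ:
  y_{n+1} = y_n + z·[13/14·y_n + 1/14·y_{n+1}] ⇒ (1 − 1/14z)y_{n+1} = (1 + 13/14z)y_n
  so R(z) = (1 + 13/14z)/(1 − 1/14z).

Boundary: |R(x)|=1, x<0.
x=-0.58: |R|=0.4431
R=−1: 1+13/14x = −1+1/14x ⇒ -6/7x=2 ⇒ x=2/(-6/7)=-2.3333
Confirm numerically:
  x=-1.787: |R|=0.58472 <1
  x=-1.678: |R|=0.49841 <1
  x=-1.195: |R|=0.10102 <1
  x=-2.777: |R|=1.31734 >1
  x=-2.716: |R|=1.27471 >1
  x=-2.557: |R|=1.16211 >1
Stable set (-2.3333, 0).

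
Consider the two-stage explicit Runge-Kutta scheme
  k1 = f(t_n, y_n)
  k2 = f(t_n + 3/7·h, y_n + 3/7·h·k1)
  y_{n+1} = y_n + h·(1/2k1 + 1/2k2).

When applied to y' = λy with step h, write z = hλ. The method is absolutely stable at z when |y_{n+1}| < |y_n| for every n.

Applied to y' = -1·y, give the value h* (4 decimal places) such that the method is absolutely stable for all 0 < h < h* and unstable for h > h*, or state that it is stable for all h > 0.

Test eqn y'=λy, z=hλ:
  k1=λy_n ⇒ h·k1=z·y_n;  k2=λ(1+3/7z)y_n ⇒ h·k2=z(1+3/7z)y_n
  y_{n+1}/y_n = 1 + 1/2z + 1/2z(1+3/7z) = 1 + z + 3/14z²
  ⇒ R(z) = 1 + z + 3/14z².

Solve |R(x)|<1 on ℝ⁻.
x=-1.78: |R|=0.1011
R=1: x+3/14x²=0 ⇒ x=−14/3=-4.6667; min R=1−1/(4·3/14)=-0.1667>−1
Confirm numerically:
  x=-2.240: |R|=0.16480 <1
  x=-2.220: |R|=0.16391 <1
  x=-2.016: |R|=0.14509 <1
  x=-2.001: |R|=0.14300 <1
  x=-4.846: |R|=1.18622 >1
  x=-4.704: |R|=1.03763 >1
Interval (-4.6667, 0).

(-4.6667,0); λ=-1 ⇒ h* = (14/3)/1 = 4.6667.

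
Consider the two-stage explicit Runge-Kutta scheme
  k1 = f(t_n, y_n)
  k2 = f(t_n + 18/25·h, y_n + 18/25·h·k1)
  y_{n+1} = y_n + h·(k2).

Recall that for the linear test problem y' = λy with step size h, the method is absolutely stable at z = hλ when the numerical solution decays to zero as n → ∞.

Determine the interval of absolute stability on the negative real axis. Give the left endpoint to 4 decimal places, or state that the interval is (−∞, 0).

With y'=λy (z=hλ):
  k1=λy_n ⇒ h·k1=z·y_n;  k2=λ(1+18/25z)y_n ⇒ h·k2=z(1+18/25z)y_n
  y_{n+1}/y_n = 1 + z(1+18/25z) = 1 + z + 18/25z²
  R(z) = 1 + z + 18/25z².

Solve |R(x)|<1 on ℝ⁻.
x=-0.5: |R|=0.6800
R=1: x+18/25x²=0 ⇒ x=−25/18=-1.3889; min R=1−1/(4·18/25)=0.6528>−1
Confirm numerically:
  x=-1.200: |R|=0.83680 <1
  x=-1.053: |R|=0.74534 <1
  x=-0.987: |R|=0.71440 <1
  x=-0.601: |R|=0.65906 <1
  x=-1.670: |R|=1.33801 >1
  x=-1.603: |R|=1.24712 >1
Stable set (-1.3889, 0).

(-1.3889, 0).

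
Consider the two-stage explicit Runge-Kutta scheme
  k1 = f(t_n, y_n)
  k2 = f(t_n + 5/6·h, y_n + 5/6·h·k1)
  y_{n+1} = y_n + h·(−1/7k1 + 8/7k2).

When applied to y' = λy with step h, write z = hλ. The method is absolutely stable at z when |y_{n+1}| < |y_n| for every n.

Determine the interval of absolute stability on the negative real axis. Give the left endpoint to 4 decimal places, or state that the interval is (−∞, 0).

On y'=λy, z=hλ:
  k1=λy_n ⇒ h·k1=z·y_n;  k2=λ(1+5/6z)y_n ⇒ h·k2=z(1+5/6z)y_n
  y_{n+1}/y_n = 1 − 1/7z + 8/7z(1+5/6z) = 1 + z + 20/21z²
  R(z) = 1 + z + 20/21z².

Boundary: |R(x)|=1, x<0.
x=-1.3: |R|=1.3095
R=1: x+20/21x²=0 ⇒ x=−21/20=-1.0500; min R=1−1/(4·20/21)=0.7375>−1
Confirm numerically:
  x=-0.872: |R|=0.85218 <1
  x=-0.849: |R|=0.83748 <1
  x=-0.820: |R|=0.82038 <1
  x=-0.678: |R|=0.75979 <1
  x=-1.492: |R|=1.62806 >1
  x=-1.181: |R|=1.14734 >1
Stable set (-1.0500, 0).

z∈(-1.0500,0).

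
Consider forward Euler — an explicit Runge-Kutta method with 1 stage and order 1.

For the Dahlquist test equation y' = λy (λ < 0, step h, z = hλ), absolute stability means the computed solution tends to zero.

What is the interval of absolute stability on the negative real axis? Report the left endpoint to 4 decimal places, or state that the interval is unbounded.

On y'=λy, z=hλ:
  order 1, 1-stage ⇒ R(z)=1+z
  (e.g. R(-1.27)=-0.27000, |R|=0.27000)

Boundary: |R(x)|=1, x<0.
x=-1.27: |R|=0.2700
|R(-2.18)|=1.1800 |R(-1.81)|=0.8100 |R(-1.39)|=0.3900
Bisect:
  x_lo=-2.3065 |R|=1.3065  x_hi=-0.0745 |R|=0.9255
  mid=-1.19055 |R|=0.19055 →hi
  mid=-1.74855 |R|=0.74855 →hi
  mid=-2.02755 |R|=1.02755 →lo
  mid=-1.88805 |R|=0.88805 →hi
  mid=-1.95780 |R|=0.95780 →hi
  mid=-1.99267 |R|=0.99267 →hi
  mid=-2.01011 |R|=1.01011 →lo
  mid=-2.00139 |R|=1.00139 →lo
  mid=-1.99703 |R|=0.99703 →hi
  mid=-1.99921 |R|=0.99921 →hi
  ...
  [-2.00003,-1.99989] ⇒ x*=-2.0000
So |R|<1 on (-2.0000, 0).

(-2.0000, 0).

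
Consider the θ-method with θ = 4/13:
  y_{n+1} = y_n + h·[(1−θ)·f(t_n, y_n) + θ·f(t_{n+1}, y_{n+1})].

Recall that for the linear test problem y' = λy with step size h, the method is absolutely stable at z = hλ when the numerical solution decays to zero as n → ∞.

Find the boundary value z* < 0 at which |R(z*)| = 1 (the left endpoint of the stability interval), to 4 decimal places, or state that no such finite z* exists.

Set f=λy, z=hλ:
  y_{n+1} = y_n + z·[9/13·y_n + 4/13·y_{n+1}] ⇒ (1 − 4/13z)y_{n+1} = (1 + 9/13z)y_n
  R(z) = (1 + 9/13z)/(1 − 4/13z).

Need |R(x)|<1, x<0.
x=-0.7: |R|=0.4241
R=−1: 1+9/13x = −1+4/13x ⇒ -5/13x=2 ⇒ x=2/(-5/13)=-5.2000
Confirm numerically:
  x=-4.381: |R|=0.86584 <1
  x=-3.382: |R|=0.65734 <1
  x=-2.869: |R|=0.52382 <1
  x=-2.380: |R|=0.37389 <1
  x=-5.756: |R|=1.07717 >1
  x=-5.400: |R|=1.02890 >1
So |R|<1 on (-5.2000, 0).

left endpoint -5.2000.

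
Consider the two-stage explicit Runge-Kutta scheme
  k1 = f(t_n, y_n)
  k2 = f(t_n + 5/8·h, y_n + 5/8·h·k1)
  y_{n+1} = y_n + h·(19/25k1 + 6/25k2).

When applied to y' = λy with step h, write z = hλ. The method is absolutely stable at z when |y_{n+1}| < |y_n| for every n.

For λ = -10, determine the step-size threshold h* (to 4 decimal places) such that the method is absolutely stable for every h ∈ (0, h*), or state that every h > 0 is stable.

(-6.6667,0); λ=-10 ⇒ h* = (20/3)/10 = 0.6667.

Set f=λy, z=hλ:
  k1=λy_n ⇒ h·k1=z·y_n;  k2=λ(1+5/8z)y_n ⇒ h·k2=z(1+5/8z)y_n
  y_{n+1}/y_n = 1 + 19/25z + 6/25z(1+5/8z) = 1 + z + 3/20z²
  Hence R(z) = 1 + z + 3/20z².

Need |R(x)|<1, x<0.
x=-1.79: |R|=0.3094
R=1: x+3/20x²=0 ⇒ x=−20/3=-6.6667; min R=1−1/(4·3/20)=-0.6667>−1
Confirm numerically:
  x=-6.600: |R|=0.93400 <1
  x=-4.171: |R|=0.56141 <1
  x=-3.689: |R|=0.64769 <1
  x=-2.723: |R|=0.61079 <1
  x=-7.266: |R|=1.65321 >1
  x=-7.074: |R|=1.43222 >1
  x=-7.069: |R|=1.42661 >1
Stable set (-6.6667, 0).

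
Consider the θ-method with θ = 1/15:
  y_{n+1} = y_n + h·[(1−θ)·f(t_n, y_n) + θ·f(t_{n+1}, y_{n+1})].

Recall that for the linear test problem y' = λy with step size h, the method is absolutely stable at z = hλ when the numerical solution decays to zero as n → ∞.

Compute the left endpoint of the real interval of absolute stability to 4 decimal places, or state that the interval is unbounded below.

Test eqn y'=λy, z=hλ:
  y_{n+1} = y_n + z·[14/15·y_n + 1/15·y_{n+1}] ⇒ (1 − 1/15z)y_{n+1} = (1 + 14/15z)y_n
  so R(z) = (1 + 14/15z)/(1 − 1/15z).

Need |R(x)|<1, x<0.
x=-0.84: |R|=0.2045
R=−1: 1+14/15x = −1+1/15x ⇒ -13/15x=2 ⇒ x=2/(-13/15)=-2.3077
Confirm numerically:
  x=-2.130: |R|=0.86515 <1
  x=-1.747: |R|=0.56476 <1
  x=-1.207: |R|=0.11711 <1
  x=-2.887: |R|=1.42103 >1
  x=-2.638: |R|=1.24345 >1
Interval (-2.3077, 0).

z* = -2.3077.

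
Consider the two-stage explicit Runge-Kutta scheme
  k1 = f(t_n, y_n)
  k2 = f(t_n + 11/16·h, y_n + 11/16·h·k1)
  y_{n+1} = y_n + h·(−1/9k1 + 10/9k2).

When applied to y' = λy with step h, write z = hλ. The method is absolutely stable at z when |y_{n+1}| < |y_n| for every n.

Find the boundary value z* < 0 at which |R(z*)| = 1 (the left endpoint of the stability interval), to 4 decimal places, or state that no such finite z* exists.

z* = -1.3091.

With y'=λy (z=hλ):
  k1=λy_n ⇒ h·k1=z·y_n;  k2=λ(1+11/16z)y_n ⇒ h·k2=z(1+11/16z)y_n
  y_{n+1}/y_n = 1 − 1/9z + 10/9z(1+11/16z) = 1 + z + 55/72z²
  Hence R(z) = 1 + z + 55/72z².

Boundary: |R(x)|=1, x<0.
x=-0.97: |R|=0.7487
R=1: x+55/72x²=0 ⇒ x=−72/55=-1.3091; min R=1−1/(4·55/72)=0.6727>−1
Confirm numerically:
  x=-1.150: |R|=0.86024 <1
  x=-0.909: |R|=0.72219 <1
  x=-0.709: |R|=0.67499 <1
  x=-1.897: |R|=1.85194 >1
  x=-1.829: |R|=1.72639 >1
  x=-1.393: |R|=1.08929 >1
Stable set (-1.3091, 0).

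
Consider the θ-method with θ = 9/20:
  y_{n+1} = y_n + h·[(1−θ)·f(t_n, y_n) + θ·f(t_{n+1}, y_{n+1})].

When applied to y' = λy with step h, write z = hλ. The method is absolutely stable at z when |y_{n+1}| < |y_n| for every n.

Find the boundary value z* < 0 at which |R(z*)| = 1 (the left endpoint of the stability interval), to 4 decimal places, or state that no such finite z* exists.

On y'=λy, z=hλ:
  y_{n+1} = y_n + z·[11/20·y_n + 9/20·y_{n+1}] ⇒ (1 − 9/20z)y_{n+1} = (1 + 11/20z)y_n
  Hence R(z) = (1 + 11/20z)/(1 − 9/20z).

Find x<0 with |R(x)|<1.
x=-0.65: |R|=0.4971
R=−1: 1+11/20x = −1+9/20x ⇒ -1/10x=2 ⇒ x=2/(-1/10)=-20.0000
Confirm numerically:
  x=-15.644: |R|=0.94582 <1
  x=-13.501: |R|=0.90815 <1
  x=-10.406: |R|=0.83117 <1
  x=-20.553: |R|=1.00540 >1
  x=-20.514: |R|=1.00502 >1
  x=-20.485: |R|=1.00475 >1
So |R|<1 on (-20.0000, 0).

z* = -20.0000.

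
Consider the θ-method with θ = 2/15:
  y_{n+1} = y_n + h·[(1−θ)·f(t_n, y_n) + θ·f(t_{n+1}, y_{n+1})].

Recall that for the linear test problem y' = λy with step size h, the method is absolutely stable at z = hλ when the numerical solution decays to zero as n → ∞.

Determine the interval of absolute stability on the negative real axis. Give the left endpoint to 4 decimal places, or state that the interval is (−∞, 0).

On y'=λy, z=hλ:
  y_{n+1} = y_n + z·[13/15·y_n + 2/15·y_{n+1}] ⇒ (1 − 2/15z)y_{n+1} = (1 + 13/15z)y_n
  R(z) = (1 + 13/15z)/(1 − 2/15z).

Need |R(x)|<1, x<0.
x=-1.62: |R|=0.3322
R=−1: 1+13/15x = −1+2/15x ⇒ -11/15x=2 ⇒ x=2/(-11/15)=-2.7273
Confirm numerically:
  x=-2.440: |R|=0.84105 <1
  x=-1.397: |R|=0.17764 <1
  x=-1.187: |R|=0.02481 <1
  x=-3.299: |R|=1.29118 >1
  x=-3.252: |R|=1.26842 >1
  x=-2.980: |R|=1.13263 >1
Stable set (-2.7273, 0).

z∈(-2.7273,0).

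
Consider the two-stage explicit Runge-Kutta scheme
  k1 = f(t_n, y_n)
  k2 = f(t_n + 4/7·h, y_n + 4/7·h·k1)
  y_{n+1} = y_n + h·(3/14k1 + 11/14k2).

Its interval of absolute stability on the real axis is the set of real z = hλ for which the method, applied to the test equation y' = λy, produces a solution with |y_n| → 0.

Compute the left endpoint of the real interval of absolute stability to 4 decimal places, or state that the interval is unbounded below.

Test eqn y'=λy, z=hλ:
  k1=λy_n ⇒ h·k1=z·y_n;  k2=λ(1+4/7z)y_n ⇒ h·k2=z(1+4/7z)y_n
  y_{n+1}/y_n = 1 + 3/14z + 11/14z(1+4/7z) = 1 + z + 22/49z²
  so R(z) = 1 + z + 22/49z².

Solve |R(x)|<1 on ℝ⁻.
x=-1.24: |R|=0.4504
R=1: x+22/49x²=0 ⇒ x=−49/22=-2.2273; min R=1−1/(4·22/49)=0.4432>−1
Confirm numerically:
  x=-1.839: |R|=0.67941 <1
  x=-1.770: |R|=0.63661 <1
  x=-1.410: |R|=0.48262 <1
  x=-1.320: |R|=0.46230 <1
  x=-2.653: |R|=1.50710 >1
  x=-2.640: |R|=1.48921 >1
  x=-2.287: |R|=1.06133 >1
So |R|<1 on (-2.2273, 0).

left endpoint -2.2273.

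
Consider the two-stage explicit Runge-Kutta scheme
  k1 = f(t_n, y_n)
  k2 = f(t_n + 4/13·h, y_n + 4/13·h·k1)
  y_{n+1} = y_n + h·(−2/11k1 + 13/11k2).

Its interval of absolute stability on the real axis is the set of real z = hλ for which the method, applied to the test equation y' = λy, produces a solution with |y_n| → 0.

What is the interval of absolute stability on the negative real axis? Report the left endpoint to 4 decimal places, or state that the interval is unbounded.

(-2.7500, 0).

On y'=λy, z=hλ:
  k1=λy_n ⇒ h·k1=z·y_n;  k2=λ(1+4/13z)y_n ⇒ h·k2=z(1+4/13z)y_n
  y_{n+1}/y_n = 1 − 2/11z + 13/11z(1+4/13z) = 1 + z + 4/11z²
  ⇒ R(z) = 1 + z + 4/11z².

Boundary: |R(x)|=1, x<0.
x=-1.5: |R|=0.3182
R=1: x+4/11x²=0 ⇒ x=−11/4=-2.7500; min R=1−1/(4·4/11)=0.3125>−1
Confirm numerically:
  x=-2.131: |R|=0.52033 <1
  x=-2.018: |R|=0.46285 <1
  x=-1.975: |R|=0.44341 <1
  x=-1.631: |R|=0.33633 <1
  x=-3.155: |R|=1.46465 >1
  x=-2.922: |R|=1.18276 >1
  x=-2.852: |R|=1.10578 >1
Interval (-2.7500, 0).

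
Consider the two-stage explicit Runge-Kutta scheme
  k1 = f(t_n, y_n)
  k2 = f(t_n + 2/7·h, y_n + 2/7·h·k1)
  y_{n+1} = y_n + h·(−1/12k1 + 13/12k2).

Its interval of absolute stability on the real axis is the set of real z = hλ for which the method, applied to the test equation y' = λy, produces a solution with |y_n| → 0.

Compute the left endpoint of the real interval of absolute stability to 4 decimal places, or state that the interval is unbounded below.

Test eqn y'=λy, z=hλ:
  k1=λy_n ⇒ h·k1=z·y_n;  k2=λ(1+2/7z)y_n ⇒ h·k2=z(1+2/7z)y_n
  y_{n+1}/y_n = 1 − 1/12z + 13/12z(1+2/7z) = 1 + z + 13/42z²
  ⇒ R(z) = 1 + z + 13/42z².

Find x<0 with |R(x)|<1.
x=-0.77: |R|=0.4135
R=1: x+13/42x²=0 ⇒ x=−42/13=-3.2308; min R=1−1/(4·13/42)=0.1923>−1
Confirm numerically:
  x=-2.957: |R|=0.74943 <1
  x=-2.724: |R|=0.57272 <1
  x=-2.209: |R|=0.30138 <1
  x=-3.677: |R|=1.50786 >1
  x=-3.621: |R|=1.43737 >1
  x=-3.426: |R|=1.20703 >1
So |R|<1 on (-3.2308, 0).

z* = -3.2308.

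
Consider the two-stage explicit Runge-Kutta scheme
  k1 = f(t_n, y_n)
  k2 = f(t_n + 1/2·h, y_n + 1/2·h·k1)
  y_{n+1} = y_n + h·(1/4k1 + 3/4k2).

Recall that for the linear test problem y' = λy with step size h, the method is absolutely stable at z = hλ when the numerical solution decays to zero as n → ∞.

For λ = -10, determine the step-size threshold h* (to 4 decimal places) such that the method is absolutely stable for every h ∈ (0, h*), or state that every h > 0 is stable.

(-2.6667,0); λ=-10 ⇒ h* = (8/3)/10 = 0.2667.

Test eqn y'=λy, z=hλ:
  k1=λy_n ⇒ h·k1=z·y_n;  k2=λ(1+1/2z)y_n ⇒ h·k2=z(1+1/2z)y_n
  y_{n+1}/y_n = 1 + 1/4z + 3/4z(1+1/2z) = 1 + z + 3/8z²
  R(z) = 1 + z + 3/8z².

Boundary: |R(x)|=1, x<0.
x=-0.33: |R|=0.7108
R=1: x+3/8x²=0 ⇒ x=−8/3=-2.6667; min R=1−1/(4·3/8)=0.3333>−1
Confirm numerically:
  x=-1.811: |R|=0.41890 <1
  x=-1.748: |R|=0.39781 <1
  x=-1.697: |R|=0.38293 <1
  x=-3.024: |R|=1.40522 >1
  x=-2.735: |R|=1.07008 >1
Interval (-2.6667, 0).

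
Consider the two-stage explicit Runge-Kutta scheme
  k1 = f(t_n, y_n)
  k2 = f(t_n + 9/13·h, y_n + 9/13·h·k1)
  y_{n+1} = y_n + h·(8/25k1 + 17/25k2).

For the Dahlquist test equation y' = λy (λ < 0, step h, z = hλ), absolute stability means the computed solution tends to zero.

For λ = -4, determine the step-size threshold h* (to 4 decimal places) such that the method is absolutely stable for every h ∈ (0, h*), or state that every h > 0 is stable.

(-2.1242,0); λ=-4 ⇒ h* = (325/153)/4 = 0.5310.

On y'=λy, z=hλ:
  k1=λy_n ⇒ h·k1=z·y_n;  k2=λ(1+9/13z)y_n ⇒ h·k2=z(1+9/13z)y_n
  y_{n+1}/y_n = 1 + 8/25z + 17/25z(1+9/13z) = 1 + z + 153/325z²
  R(z) = 1 + z + 153/325z².

Need |R(x)|<1, x<0.
x=-0.65: |R|=0.5489
R=1: x+153/325x²=0 ⇒ x=−325/153=-2.1242; min R=1−1/(4·153/325)=0.4690>−1
Confirm numerically:
  x=-1.828: |R|=0.74511 <1
  x=-1.551: |R|=0.58148 <1
  x=-1.204: |R|=0.47843 <1
  x=-1.183: |R|=0.47584 <1
  x=-2.721: |R|=1.76450 >1
  x=-2.333: |R|=1.22934 >1
Stable set (-2.1242, 0).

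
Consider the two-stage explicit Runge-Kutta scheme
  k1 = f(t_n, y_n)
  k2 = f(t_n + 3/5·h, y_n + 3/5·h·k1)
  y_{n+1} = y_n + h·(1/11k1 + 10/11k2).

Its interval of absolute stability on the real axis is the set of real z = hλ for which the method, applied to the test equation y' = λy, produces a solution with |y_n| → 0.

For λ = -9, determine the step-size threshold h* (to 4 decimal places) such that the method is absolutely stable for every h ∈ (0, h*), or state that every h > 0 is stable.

On y'=λy, z=hλ:
  k1=λy_n ⇒ h·k1=z·y_n;  k2=λ(1+3/5z)y_n ⇒ h·k2=z(1+3/5z)y_n
  y_{n+1}/y_n = 1 + 1/11z + 10/11z(1+3/5z) = 1 + z + 6/11z²
  Hence R(z) = 1 + z + 6/11z².

Find x<0 with |R(x)|<1.
x=-1.6: |R|=0.7964
R=1: x+6/11x²=0 ⇒ x=−11/6=-1.8333; min R=1−1/(4·6/11)=0.5417>−1
Confirm numerically:
  x=-1.783: |R|=0.95105 <1
  x=-1.599: |R|=0.79562 <1
  x=-1.229: |R|=0.59488 <1
  x=-2.282: |R|=1.55847 >1
  x=-2.133: |R|=1.34865 >1
  x=-1.895: |R|=1.06374 >1
Stable set (-1.8333, 0).

(-1.8333,0); λ=-9 ⇒ h* = (11/6)/9 = 0.2037.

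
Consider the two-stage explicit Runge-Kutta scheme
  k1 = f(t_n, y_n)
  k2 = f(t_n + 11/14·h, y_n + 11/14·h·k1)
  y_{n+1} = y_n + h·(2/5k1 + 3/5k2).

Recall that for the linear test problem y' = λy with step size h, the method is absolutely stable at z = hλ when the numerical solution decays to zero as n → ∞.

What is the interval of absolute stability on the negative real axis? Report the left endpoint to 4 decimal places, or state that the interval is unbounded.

Set f=λy, z=hλ:
  k1=λy_n ⇒ h·k1=z·y_n;  k2=λ(1+11/14z)y_n ⇒ h·k2=z(1+11/14z)y_n
  y_{n+1}/y_n = 1 + 2/5z + 3/5z(1+11/14z) = 1 + z + 33/70z²
  ⇒ R(z) = 1 + z + 33/70z².

Solve |R(x)|<1 on ℝ⁻.
x=-0.76: |R|=0.5123
R=1: x+33/70x²=0 ⇒ x=−70/33=-2.1212; min R=1−1/(4·33/70)=0.4697>−1
Confirm numerically:
  x=-1.935: |R|=0.83013 <1
  x=-1.671: |R|=0.64534 <1
  x=-1.442: |R|=0.53827 <1
  x=-2.635: |R|=1.63823 >1
  x=-2.623: |R|=1.62049 >1
  x=-2.425: |R|=1.34729 >1
Stable set (-2.1212, 0).

z∈(-2.1212,0).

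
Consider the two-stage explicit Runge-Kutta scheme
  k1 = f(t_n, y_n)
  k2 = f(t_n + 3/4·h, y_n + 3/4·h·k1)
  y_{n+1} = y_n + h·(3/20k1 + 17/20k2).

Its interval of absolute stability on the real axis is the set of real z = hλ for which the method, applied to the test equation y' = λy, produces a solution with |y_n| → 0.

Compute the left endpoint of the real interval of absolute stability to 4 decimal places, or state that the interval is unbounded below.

With y'=λy (z=hλ):
  k1=λy_n ⇒ h·k1=z·y_n;  k2=λ(1+3/4z)y_n ⇒ h·k2=z(1+3/4z)y_n
  y_{n+1}/y_n = 1 + 3/20z + 17/20z(1+3/4z) = 1 + z + 51/80z²
  Hence R(z) = 1 + z + 51/80z².

Solve |R(x)|<1 on ℝ⁻.
x=-1.6: |R|=1.0320
R=1: x+51/80x²=0 ⇒ x=−80/51=-1.5686; min R=1−1/(4·51/80)=0.6078>−1
Confirm numerically:
  x=-1.423: |R|=0.86789 <1
  x=-0.792: |R|=0.60788 <1
  x=-0.698: |R|=0.61259 <1
  x=-0.688: |R|=0.61376 <1
  x=-2.063: |R|=1.65018 >1
  x=-1.722: |R|=1.16837 >1
Stable set (-1.5686, 0).

left endpoint -1.5686.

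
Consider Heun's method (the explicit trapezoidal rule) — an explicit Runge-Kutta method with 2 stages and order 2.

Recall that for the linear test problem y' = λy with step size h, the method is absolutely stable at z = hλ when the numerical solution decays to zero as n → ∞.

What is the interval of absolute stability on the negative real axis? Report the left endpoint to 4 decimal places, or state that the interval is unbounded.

Test eqn y'=λy, z=hλ:
  order 2, 2-stage ⇒ R(z)=1+z+z^2/2
  (e.g. R(-1.67)=0.72445, |R|=0.72445)

Need |R(x)|<1, x<0.
x=-1.67: |R|=0.7244
|R(-1.86)|=0.8698 |R(-1.69)|=0.7380 |R(-1.2)|=0.5200
Bisect:
  x_lo=-2.6603 |R|=1.8783  x_hi=-0.2486 |R|=0.7823
  mid=-1.45445 |R|=0.60326 →hi
  mid=-2.05739 |R|=1.05903 →lo
  mid=-1.75592 |R|=0.78570 →hi
  mid=-1.90665 |R|=0.91101 →hi
  mid=-1.98202 |R|=0.98218 →hi
  mid=-2.01970 |R|=1.01990 →lo
  mid=-2.00086 |R|=1.00086 →lo
  mid=-1.99144 |R|=0.99148 →hi
  mid=-1.99615 |R|=0.99616 →hi
  ...
  [-2.00013,-1.99998] ⇒ x*=-2.0000
So |R|<1 on (-2.0000, 0).

(-2.0000, 0).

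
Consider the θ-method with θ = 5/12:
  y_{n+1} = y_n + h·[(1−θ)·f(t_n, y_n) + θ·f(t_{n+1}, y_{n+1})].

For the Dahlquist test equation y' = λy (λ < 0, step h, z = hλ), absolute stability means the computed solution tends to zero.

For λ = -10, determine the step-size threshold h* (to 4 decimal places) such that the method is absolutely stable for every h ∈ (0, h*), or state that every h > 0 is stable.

(-12.0000,0); λ=-10 ⇒ h* = (12)/10 = 1.2000.

With y'=λy (z=hλ):
  y_{n+1} = y_n + z·[7/12·y_n + 5/12·y_{n+1}] ⇒ (1 − 5/12z)y_{n+1} = (1 + 7/12z)y_n
  R(z) = (1 + 7/12z)/(1 − 5/12z).

Find x<0 with |R(x)|<1.
x=-1.45: |R|=0.0961
R=−1: 1+7/12x = −1+5/12x ⇒ -1/6x=2 ⇒ x=2/(-1/6)=-12.0000
Confirm numerically:
  x=-10.951: |R|=0.96857 <1
  x=-10.649: |R|=0.95859 <1
  x=-7.880: |R|=0.83969 <1
  x=-5.810: |R|=0.69842 <1
  x=-12.266: |R|=1.00725 >1
  x=-12.259: |R|=1.00707 >1
  x=-12.141: |R|=1.00388 >1
Stable set (-12.0000, 0).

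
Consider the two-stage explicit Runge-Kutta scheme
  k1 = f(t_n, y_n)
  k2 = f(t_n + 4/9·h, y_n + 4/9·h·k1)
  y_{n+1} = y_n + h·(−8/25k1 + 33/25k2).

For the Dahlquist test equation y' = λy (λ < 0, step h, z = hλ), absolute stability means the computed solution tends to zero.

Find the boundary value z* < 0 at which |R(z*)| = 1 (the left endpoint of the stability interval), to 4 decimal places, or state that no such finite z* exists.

z* = -1.7045.

Test eqn y'=λy, z=hλ:
  k1=λy_n ⇒ h·k1=z·y_n;  k2=λ(1+4/9z)y_n ⇒ h·k2=z(1+4/9z)y_n
  y_{n+1}/y_n = 1 − 8/25z + 33/25z(1+4/9z) = 1 + z + 44/75z²
  so R(z) = 1 + z + 44/75z².

Need |R(x)|<1, x<0.
x=-1.76: |R|=1.0573
R=1: x+44/75x²=0 ⇒ x=−75/44=-1.7045; min R=1−1/(4·44/75)=0.5739>−1
Confirm numerically:
  x=-1.433: |R|=0.77171 <1
  x=-1.314: |R|=0.69894 <1
  x=-1.123: |R|=0.61686 <1
  x=-0.990: |R|=0.58499 <1
  x=-2.151: |R|=1.56339 >1
  x=-2.059: |R|=1.42816 >1
  x=-1.966: |R|=1.30156 >1
Stable set (-1.7045, 0).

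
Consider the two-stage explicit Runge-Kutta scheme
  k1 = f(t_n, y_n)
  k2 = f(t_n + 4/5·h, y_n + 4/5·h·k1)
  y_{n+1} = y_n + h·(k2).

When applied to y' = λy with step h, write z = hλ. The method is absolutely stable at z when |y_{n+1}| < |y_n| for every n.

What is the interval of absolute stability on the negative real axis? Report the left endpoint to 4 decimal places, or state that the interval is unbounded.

Test eqn y'=λy, z=hλ:
  k1=λy_n ⇒ h·k1=z·y_n;  k2=λ(1+4/5z)y_n ⇒ h·k2=z(1+4/5z)y_n
  y_{n+1}/y_n = 1 + z(1+4/5z) = 1 + z + 4/5z²
  so R(z) = 1 + z + 4/5z².

Boundary: |R(x)|=1, x<0.
x=-1.39: |R|=1.1557
R=1: x+4/5x²=0 ⇒ x=−5/4=-1.2500; min R=1−1/(4·4/5)=0.6875>−1
Confirm numerically:
  x=-1.205: |R|=0.95662 <1
  x=-0.893: |R|=0.74496 <1
  x=-0.642: |R|=0.68773 <1
  x=-1.560: |R|=1.38688 >1
  x=-1.527: |R|=1.33838 >1
  x=-1.282: |R|=1.03282 >1
So |R|<1 on (-1.2500, 0).

(-1.2500, 0).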